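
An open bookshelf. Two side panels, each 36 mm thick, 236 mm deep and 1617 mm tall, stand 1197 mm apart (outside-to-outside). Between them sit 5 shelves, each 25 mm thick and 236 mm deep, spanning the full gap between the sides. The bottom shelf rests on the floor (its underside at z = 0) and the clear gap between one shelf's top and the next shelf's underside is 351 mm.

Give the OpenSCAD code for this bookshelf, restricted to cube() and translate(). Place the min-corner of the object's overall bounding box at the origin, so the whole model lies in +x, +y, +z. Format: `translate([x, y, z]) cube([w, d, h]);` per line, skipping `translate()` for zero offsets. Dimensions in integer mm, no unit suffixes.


cube([36, 236, 1617]);
translate([1161, 0, 0]) cube([36, 236, 1617]);
translate([36, 0, 0]) cube([1125, 236, 25]);
translate([36, 0, 376]) cube([1125, 236, 25]);
translate([36, 0, 752]) cube([1125, 236, 25]);
translate([36, 0, 1128]) cube([1125, 236, 25]);
translate([36, 0, 1504]) cube([1125, 236, 25]);


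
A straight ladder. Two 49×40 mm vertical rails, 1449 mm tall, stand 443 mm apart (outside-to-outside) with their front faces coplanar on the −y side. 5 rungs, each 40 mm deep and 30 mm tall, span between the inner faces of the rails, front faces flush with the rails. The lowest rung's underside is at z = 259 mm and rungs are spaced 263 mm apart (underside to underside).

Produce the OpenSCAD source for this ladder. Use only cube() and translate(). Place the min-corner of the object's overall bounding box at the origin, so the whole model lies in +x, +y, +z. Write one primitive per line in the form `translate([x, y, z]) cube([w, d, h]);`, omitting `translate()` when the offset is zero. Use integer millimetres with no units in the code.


// rung span = 443 - 2*49 = 345
// rung[k] z = 259 + k*263
cube([49, 40, 1449]);
translate([394, 0, 0]) cube([49, 40, 1449]);
translate([49, 0, 259]) cube([345, 40, 30]);
translate([49, 0, 522]) cube([345, 40, 30]);
translate([49, 0, 785]) cube([345, 40, 30]);
translate([49, 0, 1048]) cube([345, 40, 30]);
translate([49, 0, 1311]) cube([345, 40, 30]);


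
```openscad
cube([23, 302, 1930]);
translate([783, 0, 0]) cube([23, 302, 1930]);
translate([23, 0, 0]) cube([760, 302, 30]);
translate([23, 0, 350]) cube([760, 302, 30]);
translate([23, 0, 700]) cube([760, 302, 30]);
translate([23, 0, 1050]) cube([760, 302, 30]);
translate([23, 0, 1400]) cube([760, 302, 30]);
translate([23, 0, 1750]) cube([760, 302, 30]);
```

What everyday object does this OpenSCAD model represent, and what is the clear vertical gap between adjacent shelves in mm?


A bookshelf. The clear shelf gap is 320 mm.

Two tall side panels with 6 horizontal boards between them — a bookshelf. The first two shelf undersides are at z = 0 and z = 350; with shelf thickness 30, the clear gap is 350 − 0 − 30 = 320 mm.


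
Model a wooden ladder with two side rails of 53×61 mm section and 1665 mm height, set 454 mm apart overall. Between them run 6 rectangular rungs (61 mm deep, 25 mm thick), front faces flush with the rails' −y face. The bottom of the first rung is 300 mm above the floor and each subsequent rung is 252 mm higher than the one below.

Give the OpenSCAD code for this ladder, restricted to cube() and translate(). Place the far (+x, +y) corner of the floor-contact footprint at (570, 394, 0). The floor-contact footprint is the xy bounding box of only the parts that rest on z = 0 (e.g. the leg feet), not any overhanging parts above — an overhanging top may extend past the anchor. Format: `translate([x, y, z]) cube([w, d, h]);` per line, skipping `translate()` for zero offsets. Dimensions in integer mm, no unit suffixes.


translate([116, 333, 0]) cube([53, 61, 1665]);
translate([517, 333, 0]) cube([53, 61, 1665]);
translate([169, 333, 300]) cube([348, 61, 25]);
translate([169, 333, 552]) cube([348, 61, 25]);
translate([169, 333, 804]) cube([348, 61, 25]);
translate([169, 333, 1056]) cube([348, 61, 25]);
translate([169, 333, 1308]) cube([348, 61, 25]);
translate([169, 333, 1560]) cube([348, 61, 25]);


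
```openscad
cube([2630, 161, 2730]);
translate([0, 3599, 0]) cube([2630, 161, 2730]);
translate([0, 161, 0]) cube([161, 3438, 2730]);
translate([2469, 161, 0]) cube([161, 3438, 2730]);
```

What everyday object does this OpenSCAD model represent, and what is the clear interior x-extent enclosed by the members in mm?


A house (or room) frame. The interior width is 2308 mm.

Four 2730 mm walls enclosing a rectangle with no floor or roof — a room or house frame. Outside width is 2630 mm and wall thickness is 161 mm, so the interior width is 2630 − 2 × 161 = 2308 mm.


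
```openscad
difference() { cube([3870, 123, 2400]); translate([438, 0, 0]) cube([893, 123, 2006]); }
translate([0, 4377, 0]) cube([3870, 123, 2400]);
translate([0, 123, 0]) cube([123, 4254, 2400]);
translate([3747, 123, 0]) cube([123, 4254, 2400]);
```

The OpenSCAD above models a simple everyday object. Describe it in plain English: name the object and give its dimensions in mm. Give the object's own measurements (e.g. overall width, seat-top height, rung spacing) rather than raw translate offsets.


A single room: four walls, each 2400 mm tall and 123 mm thick, enclosing an outside footprint 3870×4500 mm (x × y), no floor or roof. The front and back walls (−y and +y sides) run the full x-width; the side walls fit between their inner faces. A door opening 893 mm wide and 2006 mm tall is cut through the front wall from the floor up, its −x edge 438 mm from the wall's −x end.


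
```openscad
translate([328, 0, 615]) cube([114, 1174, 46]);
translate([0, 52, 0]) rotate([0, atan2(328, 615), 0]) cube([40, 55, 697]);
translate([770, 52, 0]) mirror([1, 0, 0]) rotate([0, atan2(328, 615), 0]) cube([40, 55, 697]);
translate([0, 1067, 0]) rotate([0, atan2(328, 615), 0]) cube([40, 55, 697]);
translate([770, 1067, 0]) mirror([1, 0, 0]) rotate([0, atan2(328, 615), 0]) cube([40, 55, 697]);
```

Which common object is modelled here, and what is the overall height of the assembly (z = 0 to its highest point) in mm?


A sawhorse. The overall height is 661 mm.

A beam across two mirrored pairs of raked legs — a sawhorse. The beam's underside is at z = 615 (matching the legs' vertical rise in atan2(328, 615)) and the beam is 46 mm tall, so its top is at 615 + 46 = 661 mm. The raked legs top out at the beam's underside, so that is the highest point.


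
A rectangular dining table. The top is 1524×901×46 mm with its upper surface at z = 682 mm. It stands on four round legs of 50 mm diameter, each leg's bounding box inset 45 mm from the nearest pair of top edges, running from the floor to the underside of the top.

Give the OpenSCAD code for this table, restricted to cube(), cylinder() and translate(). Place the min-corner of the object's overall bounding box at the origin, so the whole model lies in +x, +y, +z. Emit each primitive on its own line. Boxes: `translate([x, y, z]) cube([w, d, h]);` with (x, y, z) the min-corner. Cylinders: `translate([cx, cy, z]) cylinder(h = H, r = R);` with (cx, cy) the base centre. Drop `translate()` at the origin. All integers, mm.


// leg_h = 682 - 46 = 636
translate([0, 0, 636]) cube([1524, 901, 46]);
translate([70, 70, 0]) cylinder(h = 636, r = 25);
translate([1454, 70, 0]) cylinder(h = 636, r = 25);
translate([70, 831, 0]) cylinder(h = 636, r = 25);
translate([1454, 831, 0]) cylinder(h = 636, r = 25);


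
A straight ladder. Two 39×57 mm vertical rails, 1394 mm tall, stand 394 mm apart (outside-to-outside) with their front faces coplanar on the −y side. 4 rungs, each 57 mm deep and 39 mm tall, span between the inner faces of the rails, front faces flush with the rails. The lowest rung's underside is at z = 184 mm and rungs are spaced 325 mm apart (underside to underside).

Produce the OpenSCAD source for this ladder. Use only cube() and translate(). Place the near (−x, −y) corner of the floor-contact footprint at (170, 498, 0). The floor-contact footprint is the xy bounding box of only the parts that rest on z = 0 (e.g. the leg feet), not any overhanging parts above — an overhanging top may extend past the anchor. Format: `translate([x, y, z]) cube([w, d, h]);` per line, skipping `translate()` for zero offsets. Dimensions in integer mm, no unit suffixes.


translate([170, 498, 0]) cube([39, 57, 1394]);
translate([525, 498, 0]) cube([39, 57, 1394]);
translate([209, 498, 184]) cube([316, 57, 39]);
translate([209, 498, 509]) cube([316, 57, 39]);
translate([209, 498, 834]) cube([316, 57, 39]);
translate([209, 498, 1159]) cube([316, 57, 39]);


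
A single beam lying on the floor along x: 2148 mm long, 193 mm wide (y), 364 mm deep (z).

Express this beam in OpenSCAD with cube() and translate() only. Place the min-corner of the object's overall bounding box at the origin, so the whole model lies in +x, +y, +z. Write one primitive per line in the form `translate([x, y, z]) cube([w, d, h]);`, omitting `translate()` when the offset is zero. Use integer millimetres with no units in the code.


cube([2148, 193, 364]);


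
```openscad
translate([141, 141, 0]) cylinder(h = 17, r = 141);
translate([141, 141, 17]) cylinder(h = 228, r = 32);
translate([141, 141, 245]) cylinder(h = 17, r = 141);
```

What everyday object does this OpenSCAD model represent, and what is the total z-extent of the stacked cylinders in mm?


A spool. The overall height is 262 mm.

Three coaxial cylinders, large–small–large — a spool. Two 17 mm flanges and a 228 mm core give 17 + 228 + 17 = 262 mm.


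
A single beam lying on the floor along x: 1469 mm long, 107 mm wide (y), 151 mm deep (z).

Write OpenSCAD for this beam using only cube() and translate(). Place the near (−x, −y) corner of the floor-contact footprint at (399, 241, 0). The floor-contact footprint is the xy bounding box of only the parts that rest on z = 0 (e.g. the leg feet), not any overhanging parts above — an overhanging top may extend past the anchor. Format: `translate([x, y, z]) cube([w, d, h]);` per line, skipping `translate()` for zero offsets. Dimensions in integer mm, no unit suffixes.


translate([399, 241, 0]) cube([1469, 107, 151]);


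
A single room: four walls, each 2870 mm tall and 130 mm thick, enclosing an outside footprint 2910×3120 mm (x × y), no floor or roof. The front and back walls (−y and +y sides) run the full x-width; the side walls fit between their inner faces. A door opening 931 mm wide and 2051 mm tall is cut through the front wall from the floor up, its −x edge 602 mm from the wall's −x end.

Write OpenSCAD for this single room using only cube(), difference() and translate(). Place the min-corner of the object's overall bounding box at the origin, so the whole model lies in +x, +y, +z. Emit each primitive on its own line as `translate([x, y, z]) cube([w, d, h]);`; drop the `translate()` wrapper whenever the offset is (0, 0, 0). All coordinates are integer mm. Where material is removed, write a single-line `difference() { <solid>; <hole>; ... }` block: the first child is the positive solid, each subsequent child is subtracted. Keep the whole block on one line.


difference() { cube([2910, 130, 2870]); translate([602, 0, 0]) cube([931, 130, 2051]); }
translate([0, 2990, 0]) cube([2910, 130, 2870]);
translate([0, 130, 0]) cube([130, 2860, 2870]);
translate([2780, 130, 0]) cube([130, 2860, 2870]);


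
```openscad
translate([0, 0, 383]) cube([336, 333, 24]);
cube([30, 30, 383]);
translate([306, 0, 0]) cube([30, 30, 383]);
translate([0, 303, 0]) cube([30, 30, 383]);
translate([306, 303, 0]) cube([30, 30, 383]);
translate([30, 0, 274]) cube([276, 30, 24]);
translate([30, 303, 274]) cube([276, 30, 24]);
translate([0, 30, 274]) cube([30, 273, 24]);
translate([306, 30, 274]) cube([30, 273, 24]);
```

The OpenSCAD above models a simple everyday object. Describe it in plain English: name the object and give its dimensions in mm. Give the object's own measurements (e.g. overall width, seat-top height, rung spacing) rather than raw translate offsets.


A simple wooden stool: a rectangular seat 336 mm (x) by 333 mm (y), 24 mm thick, top face at z = 407 mm, on four square legs, each 30×30 mm in cross-section. The legs rest on z = 0, each flush with a corner of the seat. Four stretchers, 30 mm wide and 24 mm tall, connect adjacent legs with their undersides at z = 274 mm, each running between the inner faces of the legs it joins and aligned with the legs' outer faces on the other axis.


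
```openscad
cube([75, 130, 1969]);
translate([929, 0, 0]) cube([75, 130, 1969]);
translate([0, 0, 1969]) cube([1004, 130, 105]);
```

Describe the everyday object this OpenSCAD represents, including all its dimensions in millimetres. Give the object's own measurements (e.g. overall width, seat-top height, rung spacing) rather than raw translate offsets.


A door frame. The clear opening is 854 mm wide and 1969 mm high. Two 75 mm wide jambs, 130 mm deep, stand either side of the opening from the floor to the top of the opening. A 105 mm thick head sits across the top of both jambs, spanning the full outside width of the frame.


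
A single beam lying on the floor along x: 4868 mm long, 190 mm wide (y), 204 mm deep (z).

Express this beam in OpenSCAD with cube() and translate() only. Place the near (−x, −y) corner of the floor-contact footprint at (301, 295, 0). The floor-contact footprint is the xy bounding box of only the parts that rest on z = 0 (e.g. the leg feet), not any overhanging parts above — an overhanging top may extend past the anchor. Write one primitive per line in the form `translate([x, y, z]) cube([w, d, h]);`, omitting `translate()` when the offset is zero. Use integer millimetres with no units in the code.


translate([301, 295, 0]) cube([4868, 190, 204]);


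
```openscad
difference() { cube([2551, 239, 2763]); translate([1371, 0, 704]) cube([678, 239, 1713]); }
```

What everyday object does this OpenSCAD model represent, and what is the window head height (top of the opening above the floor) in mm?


A wall with a window opening. The window head height is 2417 mm.

A wall with a rectangular opening subtracted — a window. Sill at z = 704, opening 1713 mm tall, so the head is at 704 + 1713 = 2417 mm.


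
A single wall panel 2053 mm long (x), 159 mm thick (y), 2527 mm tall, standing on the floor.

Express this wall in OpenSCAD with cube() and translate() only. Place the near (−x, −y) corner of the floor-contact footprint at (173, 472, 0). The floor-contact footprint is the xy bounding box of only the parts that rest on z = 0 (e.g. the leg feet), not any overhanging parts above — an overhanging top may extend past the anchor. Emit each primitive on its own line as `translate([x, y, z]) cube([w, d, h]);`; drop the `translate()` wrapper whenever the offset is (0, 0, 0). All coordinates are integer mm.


translate([173, 472, 0]) cube([2053, 159, 2527]);


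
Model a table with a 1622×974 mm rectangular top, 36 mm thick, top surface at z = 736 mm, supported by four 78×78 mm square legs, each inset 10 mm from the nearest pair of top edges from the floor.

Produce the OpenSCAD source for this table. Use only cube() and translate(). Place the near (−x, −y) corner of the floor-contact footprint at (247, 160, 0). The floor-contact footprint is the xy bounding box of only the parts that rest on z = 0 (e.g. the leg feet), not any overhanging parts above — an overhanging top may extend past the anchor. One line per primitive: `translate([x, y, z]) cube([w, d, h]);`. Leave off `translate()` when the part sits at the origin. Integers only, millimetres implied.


// leg_h = 736 - 36 = 700
translate([237, 150, 700]) cube([1622, 974, 36]);
translate([247, 160, 0]) cube([78, 78, 700]);
translate([1771, 160, 0]) cube([78, 78, 700]);
translate([247, 1036, 0]) cube([78, 78, 700]);
translate([1771, 1036, 0]) cube([78, 78, 700]);


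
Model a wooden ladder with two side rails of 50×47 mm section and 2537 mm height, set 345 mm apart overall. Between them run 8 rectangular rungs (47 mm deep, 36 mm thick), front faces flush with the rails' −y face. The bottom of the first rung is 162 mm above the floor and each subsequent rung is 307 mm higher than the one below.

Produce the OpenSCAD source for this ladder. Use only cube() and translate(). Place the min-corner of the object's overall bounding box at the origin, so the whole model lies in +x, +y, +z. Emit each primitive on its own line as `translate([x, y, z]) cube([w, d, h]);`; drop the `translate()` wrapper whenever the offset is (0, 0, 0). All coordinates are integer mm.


cube([50, 47, 2537]);
translate([295, 0, 0]) cube([50, 47, 2537]);
translate([50, 0, 162]) cube([245, 47, 36]);
translate([50, 0, 469]) cube([245, 47, 36]);
translate([50, 0, 776]) cube([245, 47, 36]);
translate([50, 0, 1083]) cube([245, 47, 36]);
translate([50, 0, 1390]) cube([245, 47, 36]);
translate([50, 0, 1697]) cube([245, 47, 36]);
translate([50, 0, 2004]) cube([245, 47, 36]);
translate([50, 0, 2311]) cube([245, 47, 36]);


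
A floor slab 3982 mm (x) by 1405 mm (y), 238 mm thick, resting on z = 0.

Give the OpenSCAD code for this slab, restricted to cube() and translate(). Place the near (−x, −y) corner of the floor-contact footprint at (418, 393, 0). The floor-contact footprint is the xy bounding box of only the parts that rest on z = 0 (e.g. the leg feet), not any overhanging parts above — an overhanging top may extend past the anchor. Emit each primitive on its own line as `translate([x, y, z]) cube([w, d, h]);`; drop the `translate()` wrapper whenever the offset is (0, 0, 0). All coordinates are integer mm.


translate([418, 393, 0]) cube([3982, 1405, 238]);


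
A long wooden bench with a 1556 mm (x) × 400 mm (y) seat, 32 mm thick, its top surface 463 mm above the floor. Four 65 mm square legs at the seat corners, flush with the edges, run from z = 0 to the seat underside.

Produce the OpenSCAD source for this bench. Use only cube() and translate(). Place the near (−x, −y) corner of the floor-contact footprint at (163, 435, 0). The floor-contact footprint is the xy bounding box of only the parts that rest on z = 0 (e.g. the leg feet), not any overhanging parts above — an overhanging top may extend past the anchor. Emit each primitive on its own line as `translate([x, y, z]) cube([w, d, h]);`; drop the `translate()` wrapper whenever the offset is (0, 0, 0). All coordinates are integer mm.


// leg_h = 463 − 32 = 431
translate([163, 435, 431]) cube([1556, 400, 32]);
translate([163, 435, 0]) cube([65, 65, 431]);
translate([163, 770, 0]) cube([65, 65, 431]);
translate([1654, 435, 0]) cube([65, 65, 431]);
translate([1654, 770, 0]) cube([65, 65, 431]);


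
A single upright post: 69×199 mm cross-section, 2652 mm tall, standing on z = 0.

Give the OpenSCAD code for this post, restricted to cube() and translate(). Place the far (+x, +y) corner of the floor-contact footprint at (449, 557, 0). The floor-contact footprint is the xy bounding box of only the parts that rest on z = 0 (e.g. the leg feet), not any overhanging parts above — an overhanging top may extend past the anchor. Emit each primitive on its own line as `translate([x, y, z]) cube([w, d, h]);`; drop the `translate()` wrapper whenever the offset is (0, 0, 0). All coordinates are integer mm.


translate([380, 358, 0]) cube([69, 199, 2652]);


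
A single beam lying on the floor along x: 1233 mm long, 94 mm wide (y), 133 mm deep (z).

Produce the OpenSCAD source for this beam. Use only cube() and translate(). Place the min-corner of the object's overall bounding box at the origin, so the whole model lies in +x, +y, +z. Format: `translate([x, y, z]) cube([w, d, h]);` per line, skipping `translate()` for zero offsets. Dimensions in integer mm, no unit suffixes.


cube([1233, 94, 133]);


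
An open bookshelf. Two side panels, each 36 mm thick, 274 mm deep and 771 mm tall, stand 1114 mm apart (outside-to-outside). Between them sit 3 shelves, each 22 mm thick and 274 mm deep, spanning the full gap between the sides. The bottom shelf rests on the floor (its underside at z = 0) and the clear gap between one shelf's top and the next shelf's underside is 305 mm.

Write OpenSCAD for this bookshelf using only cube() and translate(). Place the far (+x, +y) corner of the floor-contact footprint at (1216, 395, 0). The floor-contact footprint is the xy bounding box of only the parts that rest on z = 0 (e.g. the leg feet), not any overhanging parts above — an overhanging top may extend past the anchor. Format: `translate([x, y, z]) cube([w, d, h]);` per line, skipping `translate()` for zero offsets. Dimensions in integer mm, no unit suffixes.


translate([102, 121, 0]) cube([36, 274, 771]);
translate([1180, 121, 0]) cube([36, 274, 771]);
translate([138, 121, 0]) cube([1042, 274, 22]);
translate([138, 121, 327]) cube([1042, 274, 22]);
translate([138, 121, 654]) cube([1042, 274, 22]);


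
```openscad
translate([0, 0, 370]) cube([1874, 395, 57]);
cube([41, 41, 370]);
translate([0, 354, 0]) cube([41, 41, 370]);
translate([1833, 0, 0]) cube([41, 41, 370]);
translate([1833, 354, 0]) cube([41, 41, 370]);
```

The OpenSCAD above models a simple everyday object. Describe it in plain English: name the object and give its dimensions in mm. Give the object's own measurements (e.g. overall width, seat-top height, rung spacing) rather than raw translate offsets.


A long wooden bench with a 1874 mm (x) × 395 mm (y) seat, 57 mm thick, its top surface 427 mm above the floor. Four 41 mm square legs at the seat corners, flush with the edges, run from z = 0 to the seat underside.


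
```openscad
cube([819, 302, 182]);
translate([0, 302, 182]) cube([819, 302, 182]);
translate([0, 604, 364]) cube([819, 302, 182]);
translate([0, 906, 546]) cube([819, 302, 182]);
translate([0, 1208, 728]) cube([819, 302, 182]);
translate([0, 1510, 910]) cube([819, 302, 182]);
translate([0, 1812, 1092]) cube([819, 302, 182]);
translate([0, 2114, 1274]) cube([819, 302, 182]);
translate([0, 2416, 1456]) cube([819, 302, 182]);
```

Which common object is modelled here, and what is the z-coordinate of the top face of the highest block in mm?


A staircase. The total rise is 1638 mm.

9 identical blocks, each offset up and back from the previous — a staircase. Each step is 182 mm tall and there are 9 of them, so the total rise is 9 × 182 = 1638 mm.


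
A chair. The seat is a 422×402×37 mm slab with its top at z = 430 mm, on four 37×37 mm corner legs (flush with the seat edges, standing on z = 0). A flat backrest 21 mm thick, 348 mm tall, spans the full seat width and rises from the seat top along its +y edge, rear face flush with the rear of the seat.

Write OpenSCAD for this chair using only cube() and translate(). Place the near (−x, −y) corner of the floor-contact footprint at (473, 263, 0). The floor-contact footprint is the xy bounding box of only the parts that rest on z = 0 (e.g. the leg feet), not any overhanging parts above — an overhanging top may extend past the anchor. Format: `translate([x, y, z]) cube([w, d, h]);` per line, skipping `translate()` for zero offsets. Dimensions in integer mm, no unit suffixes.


// leg_h = 430 - 37 = 393
translate([473, 263, 393]) cube([422, 402, 37]);
translate([473, 263, 0]) cube([37, 37, 393]);
translate([858, 263, 0]) cube([37, 37, 393]);
translate([473, 628, 0]) cube([37, 37, 393]);
translate([858, 628, 0]) cube([37, 37, 393]);
translate([473, 644, 430]) cube([422, 21, 348]);


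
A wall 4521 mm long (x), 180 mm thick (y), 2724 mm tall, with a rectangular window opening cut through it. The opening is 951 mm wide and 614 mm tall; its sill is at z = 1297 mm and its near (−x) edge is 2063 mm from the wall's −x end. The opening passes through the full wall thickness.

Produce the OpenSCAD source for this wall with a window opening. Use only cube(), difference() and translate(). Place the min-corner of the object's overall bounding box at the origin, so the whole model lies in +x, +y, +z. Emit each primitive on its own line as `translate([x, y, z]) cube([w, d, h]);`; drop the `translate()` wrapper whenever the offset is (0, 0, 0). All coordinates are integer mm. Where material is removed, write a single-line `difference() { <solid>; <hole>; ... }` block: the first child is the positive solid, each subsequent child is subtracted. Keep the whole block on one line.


difference() { cube([4521, 180, 2724]); translate([2063, 0, 1297]) cube([951, 180, 614]); }


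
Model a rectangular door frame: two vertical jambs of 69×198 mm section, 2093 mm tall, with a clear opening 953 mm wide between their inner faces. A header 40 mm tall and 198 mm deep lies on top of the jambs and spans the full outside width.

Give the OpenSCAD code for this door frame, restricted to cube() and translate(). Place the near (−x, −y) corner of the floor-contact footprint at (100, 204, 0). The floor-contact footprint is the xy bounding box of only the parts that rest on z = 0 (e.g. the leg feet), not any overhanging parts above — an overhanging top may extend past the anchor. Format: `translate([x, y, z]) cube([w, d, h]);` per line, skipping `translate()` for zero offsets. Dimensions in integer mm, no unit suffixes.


translate([100, 204, 0]) cube([69, 198, 2093]);
translate([1122, 204, 0]) cube([69, 198, 2093]);
translate([100, 204, 2093]) cube([1091, 198, 40]);


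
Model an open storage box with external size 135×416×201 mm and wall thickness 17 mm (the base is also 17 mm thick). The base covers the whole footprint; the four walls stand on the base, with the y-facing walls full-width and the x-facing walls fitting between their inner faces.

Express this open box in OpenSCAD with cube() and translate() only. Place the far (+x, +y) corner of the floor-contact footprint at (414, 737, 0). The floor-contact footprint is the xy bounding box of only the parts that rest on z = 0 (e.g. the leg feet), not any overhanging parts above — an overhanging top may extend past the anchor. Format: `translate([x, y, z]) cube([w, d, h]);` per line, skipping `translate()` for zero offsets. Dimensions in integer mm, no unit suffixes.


translate([279, 321, 0]) cube([135, 416, 17]);
translate([279, 321, 17]) cube([135, 17, 184]);
translate([279, 720, 17]) cube([135, 17, 184]);
translate([279, 338, 17]) cube([17, 382, 184]);
translate([397, 338, 17]) cube([17, 382, 184]);


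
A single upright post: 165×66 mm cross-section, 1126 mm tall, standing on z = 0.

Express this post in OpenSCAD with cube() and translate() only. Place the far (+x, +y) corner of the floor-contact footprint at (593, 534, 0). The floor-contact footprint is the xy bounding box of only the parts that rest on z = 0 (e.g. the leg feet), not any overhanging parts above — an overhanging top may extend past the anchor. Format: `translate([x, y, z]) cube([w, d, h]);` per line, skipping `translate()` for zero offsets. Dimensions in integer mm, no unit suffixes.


translate([428, 468, 0]) cube([165, 66, 1126]);


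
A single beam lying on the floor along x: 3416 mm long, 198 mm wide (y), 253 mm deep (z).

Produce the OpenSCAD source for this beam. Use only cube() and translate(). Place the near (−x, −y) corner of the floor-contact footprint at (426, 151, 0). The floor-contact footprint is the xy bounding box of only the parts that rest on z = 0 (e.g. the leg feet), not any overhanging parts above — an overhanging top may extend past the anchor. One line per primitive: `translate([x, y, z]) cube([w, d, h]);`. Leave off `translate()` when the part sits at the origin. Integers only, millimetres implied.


translate([426, 151, 0]) cube([3416, 198, 253]);


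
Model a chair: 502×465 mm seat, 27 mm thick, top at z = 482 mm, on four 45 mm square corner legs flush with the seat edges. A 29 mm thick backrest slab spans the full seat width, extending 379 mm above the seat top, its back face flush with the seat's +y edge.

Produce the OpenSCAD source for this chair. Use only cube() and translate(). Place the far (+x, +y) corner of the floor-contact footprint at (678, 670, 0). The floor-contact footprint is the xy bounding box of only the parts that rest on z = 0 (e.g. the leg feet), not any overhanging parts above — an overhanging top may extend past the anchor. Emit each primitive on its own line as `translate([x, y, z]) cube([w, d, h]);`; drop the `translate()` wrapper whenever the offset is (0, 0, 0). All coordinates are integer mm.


translate([176, 205, 455]) cube([502, 465, 27]);
translate([176, 205, 0]) cube([45, 45, 455]);
translate([633, 205, 0]) cube([45, 45, 455]);
translate([176, 625, 0]) cube([45, 45, 455]);
translate([633, 625, 0]) cube([45, 45, 455]);
translate([176, 641, 482]) cube([502, 29, 379]);


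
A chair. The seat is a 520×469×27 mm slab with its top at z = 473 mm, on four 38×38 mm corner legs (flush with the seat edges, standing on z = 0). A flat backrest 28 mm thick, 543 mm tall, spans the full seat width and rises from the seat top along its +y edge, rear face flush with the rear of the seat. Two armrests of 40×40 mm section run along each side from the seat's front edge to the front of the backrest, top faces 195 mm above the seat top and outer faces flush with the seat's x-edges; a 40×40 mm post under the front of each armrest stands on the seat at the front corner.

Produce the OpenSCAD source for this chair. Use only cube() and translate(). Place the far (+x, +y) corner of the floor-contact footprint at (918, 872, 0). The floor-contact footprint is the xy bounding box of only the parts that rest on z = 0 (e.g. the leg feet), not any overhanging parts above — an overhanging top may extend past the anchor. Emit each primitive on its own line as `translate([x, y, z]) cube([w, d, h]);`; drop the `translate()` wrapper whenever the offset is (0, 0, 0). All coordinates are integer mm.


// leg_h = 473 - 27 = 446
// arm post h = 195 - 40 = 155
translate([398, 403, 446]) cube([520, 469, 27]);
translate([398, 403, 0]) cube([38, 38, 446]);
translate([880, 403, 0]) cube([38, 38, 446]);
translate([398, 834, 0]) cube([38, 38, 446]);
translate([880, 834, 0]) cube([38, 38, 446]);
translate([398, 844, 473]) cube([520, 28, 543]);
translate([398, 403, 628]) cube([40, 441, 40]);
translate([878, 403, 628]) cube([40, 441, 40]);
translate([398, 403, 473]) cube([40, 40, 155]);
translate([878, 403, 473]) cube([40, 40, 155]);


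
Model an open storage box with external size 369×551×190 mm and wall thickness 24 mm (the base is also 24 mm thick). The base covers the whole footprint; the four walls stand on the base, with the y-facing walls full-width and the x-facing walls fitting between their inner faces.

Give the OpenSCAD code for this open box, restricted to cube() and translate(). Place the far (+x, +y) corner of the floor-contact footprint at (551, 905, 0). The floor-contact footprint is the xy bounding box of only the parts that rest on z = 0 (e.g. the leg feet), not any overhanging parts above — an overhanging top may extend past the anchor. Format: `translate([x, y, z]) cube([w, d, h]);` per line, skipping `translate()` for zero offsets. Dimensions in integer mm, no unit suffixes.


translate([182, 354, 0]) cube([369, 551, 24]);
translate([182, 354, 24]) cube([369, 24, 166]);
translate([182, 881, 24]) cube([369, 24, 166]);
translate([182, 378, 24]) cube([24, 503, 166]);
translate([527, 378, 24]) cube([24, 503, 166]);


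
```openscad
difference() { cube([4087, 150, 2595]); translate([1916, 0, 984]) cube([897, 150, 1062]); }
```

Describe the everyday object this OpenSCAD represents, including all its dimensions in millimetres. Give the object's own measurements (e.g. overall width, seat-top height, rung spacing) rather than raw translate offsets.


A wall 4087 mm long (x), 150 mm thick (y), 2595 mm tall, with a rectangular window opening cut through it. The opening is 897 mm wide and 1062 mm tall; its sill is at z = 984 mm and its near (−x) edge is 1916 mm from the wall's −x end. The opening passes through the full wall thickness.


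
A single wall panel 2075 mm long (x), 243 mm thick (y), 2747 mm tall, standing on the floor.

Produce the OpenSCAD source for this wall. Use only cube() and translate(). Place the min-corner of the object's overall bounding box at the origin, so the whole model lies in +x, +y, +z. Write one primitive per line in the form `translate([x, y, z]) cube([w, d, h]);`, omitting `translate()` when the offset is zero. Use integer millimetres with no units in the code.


cube([2075, 243, 2747]);


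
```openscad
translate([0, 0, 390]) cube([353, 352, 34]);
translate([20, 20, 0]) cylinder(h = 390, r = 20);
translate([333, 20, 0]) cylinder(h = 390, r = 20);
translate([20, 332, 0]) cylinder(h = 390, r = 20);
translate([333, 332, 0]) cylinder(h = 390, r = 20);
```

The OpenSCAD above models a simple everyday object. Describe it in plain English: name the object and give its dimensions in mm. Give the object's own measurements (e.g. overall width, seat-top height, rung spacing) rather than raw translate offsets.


A simple wooden stool: a rectangular seat 353 mm (x) by 352 mm (y), 34 mm thick, top face at z = 424 mm, on four round legs, each 40 mm in diameter. The legs rest on z = 0, each leg's axis is inset half a diameter from the nearest pair of seat edges (so the leg's bounding box is flush with the corner).


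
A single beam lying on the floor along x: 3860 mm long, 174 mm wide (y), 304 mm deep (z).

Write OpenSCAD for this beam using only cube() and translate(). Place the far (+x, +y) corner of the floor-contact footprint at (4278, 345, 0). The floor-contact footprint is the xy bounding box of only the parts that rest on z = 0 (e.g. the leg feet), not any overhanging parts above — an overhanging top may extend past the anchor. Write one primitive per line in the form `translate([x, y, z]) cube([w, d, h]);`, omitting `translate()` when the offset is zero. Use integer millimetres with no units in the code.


translate([418, 171, 0]) cube([3860, 174, 304]);


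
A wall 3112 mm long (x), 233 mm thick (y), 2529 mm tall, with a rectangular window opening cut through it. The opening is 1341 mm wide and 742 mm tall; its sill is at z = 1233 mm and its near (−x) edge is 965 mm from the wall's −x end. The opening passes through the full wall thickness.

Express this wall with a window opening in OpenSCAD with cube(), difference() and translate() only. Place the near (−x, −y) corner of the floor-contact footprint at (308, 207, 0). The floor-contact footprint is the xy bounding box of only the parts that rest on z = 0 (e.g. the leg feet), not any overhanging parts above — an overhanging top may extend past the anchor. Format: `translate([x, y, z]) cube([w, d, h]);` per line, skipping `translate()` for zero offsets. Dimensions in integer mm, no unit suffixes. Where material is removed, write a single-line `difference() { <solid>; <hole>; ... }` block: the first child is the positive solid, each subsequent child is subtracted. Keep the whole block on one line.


difference() { translate([308, 207, 0]) cube([3112, 233, 2529]); translate([1273, 207, 1233]) cube([1341, 233, 742]); }


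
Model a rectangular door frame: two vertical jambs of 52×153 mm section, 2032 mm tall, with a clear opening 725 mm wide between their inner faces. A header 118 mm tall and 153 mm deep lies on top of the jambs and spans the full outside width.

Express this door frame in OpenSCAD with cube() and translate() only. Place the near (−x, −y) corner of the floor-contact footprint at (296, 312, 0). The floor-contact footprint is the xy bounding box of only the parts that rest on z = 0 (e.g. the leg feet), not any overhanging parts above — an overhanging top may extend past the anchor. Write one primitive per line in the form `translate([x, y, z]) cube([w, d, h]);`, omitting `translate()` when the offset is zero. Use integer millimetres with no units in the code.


translate([296, 312, 0]) cube([52, 153, 2032]);
translate([1073, 312, 0]) cube([52, 153, 2032]);
translate([296, 312, 2032]) cube([829, 153, 118]);


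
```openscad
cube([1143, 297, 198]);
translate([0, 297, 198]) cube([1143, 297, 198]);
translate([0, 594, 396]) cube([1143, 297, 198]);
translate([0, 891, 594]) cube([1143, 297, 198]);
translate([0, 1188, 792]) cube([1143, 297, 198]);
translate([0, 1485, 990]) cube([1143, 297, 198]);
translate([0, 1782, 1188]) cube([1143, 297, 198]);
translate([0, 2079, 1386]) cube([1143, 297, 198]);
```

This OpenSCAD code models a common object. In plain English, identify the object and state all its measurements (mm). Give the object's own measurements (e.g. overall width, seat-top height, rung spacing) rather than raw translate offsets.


A straight staircase of 8 solid steps. Each step is 1143 mm wide (x), 297 mm deep (y, the going) and 198 mm tall (the rise). The first step rests on the floor; each subsequent step sits one going further in +y and one rise higher in +z, directly behind and above the previous step with no overlap.


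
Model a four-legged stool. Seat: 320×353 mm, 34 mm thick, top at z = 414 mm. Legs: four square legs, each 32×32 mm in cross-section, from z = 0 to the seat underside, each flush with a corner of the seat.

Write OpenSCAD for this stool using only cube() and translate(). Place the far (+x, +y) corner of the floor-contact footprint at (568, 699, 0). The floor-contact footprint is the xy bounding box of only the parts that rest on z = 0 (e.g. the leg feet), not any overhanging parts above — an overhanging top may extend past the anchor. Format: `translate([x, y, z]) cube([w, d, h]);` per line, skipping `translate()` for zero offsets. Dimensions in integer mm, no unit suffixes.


translate([248, 346, 380]) cube([320, 353, 34]);
translate([248, 346, 0]) cube([32, 32, 380]);
translate([536, 346, 0]) cube([32, 32, 380]);
translate([248, 667, 0]) cube([32, 32, 380]);
translate([536, 667, 0]) cube([32, 32, 380]);


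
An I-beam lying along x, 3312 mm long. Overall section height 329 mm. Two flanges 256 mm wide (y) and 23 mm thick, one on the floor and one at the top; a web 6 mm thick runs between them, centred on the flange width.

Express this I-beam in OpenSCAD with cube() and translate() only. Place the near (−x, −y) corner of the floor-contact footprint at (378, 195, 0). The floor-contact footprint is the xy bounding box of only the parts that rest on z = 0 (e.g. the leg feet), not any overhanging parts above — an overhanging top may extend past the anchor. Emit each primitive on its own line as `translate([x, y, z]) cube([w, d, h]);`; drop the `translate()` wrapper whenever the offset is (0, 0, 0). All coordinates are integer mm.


translate([378, 195, 0]) cube([3312, 256, 23]);
translate([378, 320, 23]) cube([3312, 6, 283]);
translate([378, 195, 306]) cube([3312, 256, 23]);


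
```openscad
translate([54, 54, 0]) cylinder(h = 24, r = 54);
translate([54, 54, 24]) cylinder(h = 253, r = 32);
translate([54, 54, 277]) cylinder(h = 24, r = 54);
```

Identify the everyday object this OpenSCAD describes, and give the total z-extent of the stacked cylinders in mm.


A spool. The overall height is 301 mm.

Three coaxial cylinders, large–small–large — a spool. Two 24 mm flanges and a 253 mm core give 24 + 253 + 24 = 301 mm.


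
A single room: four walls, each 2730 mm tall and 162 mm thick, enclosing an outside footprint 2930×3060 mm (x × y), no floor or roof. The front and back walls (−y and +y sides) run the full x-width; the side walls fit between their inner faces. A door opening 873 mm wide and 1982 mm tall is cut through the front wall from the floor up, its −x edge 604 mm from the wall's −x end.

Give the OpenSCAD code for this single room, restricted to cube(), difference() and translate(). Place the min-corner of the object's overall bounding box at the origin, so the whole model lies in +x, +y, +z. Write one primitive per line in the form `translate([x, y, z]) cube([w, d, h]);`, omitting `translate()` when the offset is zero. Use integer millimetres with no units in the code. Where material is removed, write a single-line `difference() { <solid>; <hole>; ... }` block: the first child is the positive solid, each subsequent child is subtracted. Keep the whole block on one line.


difference() { cube([2930, 162, 2730]); translate([604, 0, 0]) cube([873, 162, 1982]); }
translate([0, 2898, 0]) cube([2930, 162, 2730]);
translate([0, 162, 0]) cube([162, 2736, 2730]);
translate([2768, 162, 0]) cube([162, 2736, 2730]);
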